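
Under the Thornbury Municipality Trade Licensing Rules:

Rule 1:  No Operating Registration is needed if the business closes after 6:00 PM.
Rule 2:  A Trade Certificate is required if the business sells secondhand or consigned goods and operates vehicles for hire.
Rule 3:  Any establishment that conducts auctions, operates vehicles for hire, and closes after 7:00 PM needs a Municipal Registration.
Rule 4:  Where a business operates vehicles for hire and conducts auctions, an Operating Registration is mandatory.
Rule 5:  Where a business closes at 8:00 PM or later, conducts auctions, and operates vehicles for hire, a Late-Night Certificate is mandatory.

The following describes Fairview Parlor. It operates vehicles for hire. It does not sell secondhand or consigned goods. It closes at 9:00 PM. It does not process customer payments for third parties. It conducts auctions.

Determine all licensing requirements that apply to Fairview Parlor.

Rule 1: closes 9:00 PM, after 6:00 PM → exempt from Operating Registration.
Rule 2: does not sell secondhand or consigned goods; operates vehicles for hire → Trade Certificate not required.
Rule 3: conducts auctions; operates vehicles for hire; closes 9:00 PM, after 7:00 PM → Municipal Registration required.
Rule 4: operates vehicles for hire; conducts auctions → Operating Registration required.
Rule 5: closes 9:00 PM, after 8:00 PM; conducts auctions; operates vehicles for hire → Late-Night Certificate required.

Late-Night Certificate, Municipal Registration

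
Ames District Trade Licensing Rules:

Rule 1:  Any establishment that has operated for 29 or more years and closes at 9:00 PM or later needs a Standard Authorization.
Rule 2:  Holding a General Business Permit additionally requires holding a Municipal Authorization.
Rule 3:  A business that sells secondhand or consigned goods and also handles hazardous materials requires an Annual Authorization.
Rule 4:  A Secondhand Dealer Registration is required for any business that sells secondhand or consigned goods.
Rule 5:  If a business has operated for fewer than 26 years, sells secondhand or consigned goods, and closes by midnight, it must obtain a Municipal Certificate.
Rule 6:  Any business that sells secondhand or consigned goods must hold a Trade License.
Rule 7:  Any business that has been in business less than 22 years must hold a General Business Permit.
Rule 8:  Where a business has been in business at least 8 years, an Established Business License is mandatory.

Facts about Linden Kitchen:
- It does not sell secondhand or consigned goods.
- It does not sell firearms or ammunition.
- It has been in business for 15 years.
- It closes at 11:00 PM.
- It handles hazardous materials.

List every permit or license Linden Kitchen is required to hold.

Rule 1: years in business 15 < 29; closes 11:00 PM, after 9:00 PM → Standard Authorization not required.
Rule 2: General Business Permit is required → Municipal Authorization also required.
Rule 3: does not sell secondhand or consigned goods; handles hazardous materials → Annual Authorization not required.
Rule 4: does not sell secondhand or consigned goods → Secondhand Dealer Registration not required.
Rule 5: years in business 15 < 26; does not sell secondhand or consigned goods; closes 11:00 PM, at/before midnight → Municipal Certificate not required.
Rule 6: does not sell secondhand or consigned goods → Trade License not required.
Rule 7: years in business 15 < 22 → General Business Permit required.
Rule 8: years in business 15 ≥ 8 → Established Business License required.

Established Business License, General Business Permit, Municipal Authorization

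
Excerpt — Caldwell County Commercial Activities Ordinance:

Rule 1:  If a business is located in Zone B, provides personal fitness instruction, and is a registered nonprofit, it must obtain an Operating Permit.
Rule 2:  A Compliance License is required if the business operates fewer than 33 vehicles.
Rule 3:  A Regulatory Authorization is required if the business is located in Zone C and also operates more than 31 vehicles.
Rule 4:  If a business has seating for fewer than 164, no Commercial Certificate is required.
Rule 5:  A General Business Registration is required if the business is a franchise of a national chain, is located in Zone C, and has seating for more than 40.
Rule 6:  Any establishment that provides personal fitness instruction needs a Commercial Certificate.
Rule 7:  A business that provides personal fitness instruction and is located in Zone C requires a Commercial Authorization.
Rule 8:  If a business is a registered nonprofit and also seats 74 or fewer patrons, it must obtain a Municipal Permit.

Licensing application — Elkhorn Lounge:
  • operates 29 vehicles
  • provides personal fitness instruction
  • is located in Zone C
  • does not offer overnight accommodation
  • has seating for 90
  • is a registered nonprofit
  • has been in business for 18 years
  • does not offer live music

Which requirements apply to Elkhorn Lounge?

Rule 1: is located in Zone C (not: is located in Zone B); provides personal fitness instruction; is a registered nonprofit → Operating Permit not required.
Rule 2: vehicles 29 < 33 → Compliance License required.
Rule 3: is located in Zone C; vehicles 29 ≤ 31 → Regulatory Authorization not required.
Rule 4: seating 90 < 164 → exempt from Commercial Certificate.
Rule 5: is a registered nonprofit (not: is a franchise of a national chain); is located in Zone C; seating 90 > 40 → General Business Registration not required.
Rule 6: provides personal fitness instruction → Commercial Certificate required.
Rule 7: provides personal fitness instruction; is located in Zone C → Commercial Authorization required.
Rule 8: is a registered nonprofit; seating 90 > 74 → Municipal Permit not required.

Commercial Authorization, Compliance License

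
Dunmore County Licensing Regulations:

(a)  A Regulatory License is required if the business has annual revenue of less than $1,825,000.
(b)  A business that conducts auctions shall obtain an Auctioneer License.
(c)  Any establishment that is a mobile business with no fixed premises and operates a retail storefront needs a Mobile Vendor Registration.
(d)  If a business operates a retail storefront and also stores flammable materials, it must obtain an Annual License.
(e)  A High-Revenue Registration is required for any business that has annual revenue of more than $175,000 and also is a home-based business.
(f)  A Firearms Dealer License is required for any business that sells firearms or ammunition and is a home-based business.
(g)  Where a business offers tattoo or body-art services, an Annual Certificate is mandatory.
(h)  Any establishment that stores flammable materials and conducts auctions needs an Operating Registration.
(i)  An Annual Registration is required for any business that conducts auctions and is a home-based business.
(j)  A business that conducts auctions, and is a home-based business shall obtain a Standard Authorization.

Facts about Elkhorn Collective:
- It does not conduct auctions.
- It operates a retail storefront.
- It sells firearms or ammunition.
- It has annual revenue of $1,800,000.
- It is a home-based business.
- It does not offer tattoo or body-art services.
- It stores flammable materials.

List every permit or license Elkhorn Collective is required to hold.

Annual License, Firearms Dealer License, High-Revenue Registration, Regulatory License

(a) revenue $1,800,000 < $1,825,000 → Regulatory License required.
(b) does not conduct auctions → Auctioneer License not required.
(c) is a home-based business (not: is a mobile business with no fixed premises); operates a retail storefront → Mobile Vendor Registration not required.
(d) operates a retail storefront; stores flammable materials → Annual License required.
(e) revenue $1,800,000 > $175,000; is a home-based business → High-Revenue Registration required.
(f) sells firearms or ammunition; is a home-based business → Firearms Dealer License required.
(g) does not offer tattoo or body-art services → Annual Certificate not required.
(h) stores flammable materials; does not conduct auctions → Operating Registration not required.
(i) does not conduct auctions; is a home-based business → Annual Registration not required.
(j) does not conduct auctions; is a home-based business → Standard Authorization not required.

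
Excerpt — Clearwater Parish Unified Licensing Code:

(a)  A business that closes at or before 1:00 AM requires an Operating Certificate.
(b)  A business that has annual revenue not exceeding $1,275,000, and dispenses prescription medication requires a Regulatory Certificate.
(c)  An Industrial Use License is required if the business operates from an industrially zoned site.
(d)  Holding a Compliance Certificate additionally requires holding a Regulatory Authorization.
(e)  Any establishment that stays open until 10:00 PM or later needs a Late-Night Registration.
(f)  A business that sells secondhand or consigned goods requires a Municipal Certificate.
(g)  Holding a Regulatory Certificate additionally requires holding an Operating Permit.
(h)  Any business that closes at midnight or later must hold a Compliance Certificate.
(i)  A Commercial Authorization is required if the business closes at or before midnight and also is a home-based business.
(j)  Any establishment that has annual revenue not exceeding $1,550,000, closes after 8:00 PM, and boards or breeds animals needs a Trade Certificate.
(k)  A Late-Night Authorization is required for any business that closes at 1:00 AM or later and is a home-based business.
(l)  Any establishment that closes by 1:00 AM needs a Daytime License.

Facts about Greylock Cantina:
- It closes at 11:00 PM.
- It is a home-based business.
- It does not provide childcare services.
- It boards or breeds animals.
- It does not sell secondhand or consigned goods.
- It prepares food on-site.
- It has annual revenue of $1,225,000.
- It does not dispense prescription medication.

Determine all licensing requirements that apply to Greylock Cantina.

Commercial Authorization, Daytime License, Late-Night Registration, Operating Certificate, Trade Certificate

(a) closes 11:00 PM, at/before 1:00 AM → Operating Certificate required.
(b) revenue $1,225,000 ≤ $1,275,000; does not dispense prescription medication → Regulatory Certificate not required.
(c) is a home-based business (not: operates from an industrially zoned site) → Industrial Use License not required.
(d) Compliance Certificate is not required → no effect.
(e) closes 11:00 PM, after 10:00 PM → Late-Night Registration required.
(f) does not sell secondhand or consigned goods → Municipal Certificate not required.
(g) Regulatory Certificate is not required → no effect.
(h) closes 11:00 PM, at/before midnight → Compliance Certificate not required.
(i) closes 11:00 PM, at/before midnight; is a home-based business → Commercial Authorization required.
(j) revenue $1,225,000 ≤ $1,550,000; closes 11:00 PM, after 8:00 PM; boards or breeds animals → Trade Certificate required.
(k) closes 11:00 PM, at/before 1:00 AM; is a home-based business → Late-Night Authorization not required.
(l) closes 11:00 PM, at/before 1:00 AM → Daytime License required.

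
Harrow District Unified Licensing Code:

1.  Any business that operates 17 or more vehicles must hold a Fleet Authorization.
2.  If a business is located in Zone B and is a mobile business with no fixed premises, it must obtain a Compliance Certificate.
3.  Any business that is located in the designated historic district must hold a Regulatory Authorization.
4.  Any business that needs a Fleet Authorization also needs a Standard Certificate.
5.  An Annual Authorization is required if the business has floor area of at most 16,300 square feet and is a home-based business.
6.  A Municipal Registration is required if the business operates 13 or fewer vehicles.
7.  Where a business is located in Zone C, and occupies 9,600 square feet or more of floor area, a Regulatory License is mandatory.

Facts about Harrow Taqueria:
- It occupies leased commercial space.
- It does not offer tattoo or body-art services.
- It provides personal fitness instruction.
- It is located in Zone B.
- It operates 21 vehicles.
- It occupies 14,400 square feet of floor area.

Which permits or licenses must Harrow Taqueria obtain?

1. vehicles 21 ≥ 17 → Fleet Authorization required.
2. is located in Zone B; occupies leased commercial space (not: is a mobile business with no fixed premises) → Compliance Certificate not required.
3. is located in Zone B (not: is located in the designated historic district) → Regulatory Authorization not required.
4. Fleet Authorization is required → Standard Certificate also required.
5. floor area 14,400 square feet ≤ 16,300 square feet; occupies leased commercial space (not: is a home-based business) → Annual Authorization not required.
6. vehicles 21 > 13 → Municipal Registration not required.
7. is located in Zone B (not: is located in Zone C); floor area 14,400 square feet ≥ 9,600 square feet → Regulatory License not required.

Fleet Authorization, Standard Certificate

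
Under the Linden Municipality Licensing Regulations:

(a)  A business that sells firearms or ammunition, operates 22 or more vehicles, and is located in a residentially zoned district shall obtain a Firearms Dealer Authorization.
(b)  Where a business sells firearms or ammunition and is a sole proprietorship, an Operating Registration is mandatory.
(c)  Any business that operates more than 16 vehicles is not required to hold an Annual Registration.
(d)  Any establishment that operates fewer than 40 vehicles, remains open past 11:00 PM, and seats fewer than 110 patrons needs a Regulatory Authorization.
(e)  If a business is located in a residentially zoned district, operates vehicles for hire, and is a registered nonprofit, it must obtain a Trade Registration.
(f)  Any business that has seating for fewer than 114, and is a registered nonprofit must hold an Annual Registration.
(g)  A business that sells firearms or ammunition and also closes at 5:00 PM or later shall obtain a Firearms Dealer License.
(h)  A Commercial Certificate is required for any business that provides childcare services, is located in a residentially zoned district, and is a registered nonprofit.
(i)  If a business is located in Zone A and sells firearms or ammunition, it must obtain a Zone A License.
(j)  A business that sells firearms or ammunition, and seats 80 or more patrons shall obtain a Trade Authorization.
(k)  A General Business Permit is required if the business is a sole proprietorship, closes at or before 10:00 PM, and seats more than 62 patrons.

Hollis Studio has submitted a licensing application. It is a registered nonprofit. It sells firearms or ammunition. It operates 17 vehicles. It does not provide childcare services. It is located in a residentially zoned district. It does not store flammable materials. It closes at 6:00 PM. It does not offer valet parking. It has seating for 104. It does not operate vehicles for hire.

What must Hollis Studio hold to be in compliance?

Firearms Dealer License, Trade Authorization

(a) sells firearms or ammunition; vehicles 17 < 22; is located in a residentially zoned district → Firearms Dealer Authorization not required.
(b) sells firearms or ammunition; is a registered nonprofit (not: is a sole proprietorship) → Operating Registration not required.
(c) vehicles 17 > 16 → exempt from Annual Registration.
(d) vehicles 17 < 40; closes 6:00 PM, at/before 11:00 PM; seating 104 < 110 → Regulatory Authorization not required.
(e) is located in a residentially zoned district; does not operate vehicles for hire; is a registered nonprofit → Trade Registration not required.
(f) seating 104 < 114; is a registered nonprofit → Annual Registration required.
(g) sells firearms or ammunition; closes 6:00 PM, after 5:00 PM → Firearms Dealer License required.
(h) does not provide childcare services; is located in a residentially zoned district; is a registered nonprofit → Commercial Certificate not required.
(i) is located in a residentially zoned district (not: is located in Zone A); sells firearms or ammunition → Zone A License not required.
(j) sells firearms or ammunition; seating 104 ≥ 80 → Trade Authorization required.
(k) is a registered nonprofit (not: is a sole proprietorship); closes 6:00 PM, at/before 10:00 PM; seating 104 > 62 → General Business Permit not required.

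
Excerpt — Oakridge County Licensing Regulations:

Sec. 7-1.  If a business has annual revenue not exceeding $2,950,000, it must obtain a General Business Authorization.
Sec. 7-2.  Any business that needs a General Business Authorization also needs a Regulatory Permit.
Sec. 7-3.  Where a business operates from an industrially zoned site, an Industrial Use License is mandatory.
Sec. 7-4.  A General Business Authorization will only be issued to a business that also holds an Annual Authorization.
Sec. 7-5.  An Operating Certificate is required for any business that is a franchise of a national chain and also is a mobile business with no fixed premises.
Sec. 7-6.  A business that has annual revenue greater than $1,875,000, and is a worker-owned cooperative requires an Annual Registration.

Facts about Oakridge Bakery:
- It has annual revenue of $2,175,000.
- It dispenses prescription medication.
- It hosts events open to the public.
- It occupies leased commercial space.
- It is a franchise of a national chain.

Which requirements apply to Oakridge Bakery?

Sec. 7-1. revenue $2,175,000 ≤ $2,950,000 → General Business Authorization required.
Sec. 7-2. General Business Authorization is required → Regulatory Permit also required.
Sec. 7-3. occupies leased commercial space (not: operates from an industrially zoned site) → Industrial Use License not required.
Sec. 7-4. General Business Authorization is required → Annual Authorization also required.
Sec. 7-5. is a franchise of a national chain; occupies leased commercial space (not: is a mobile business with no fixed premises) → Operating Certificate not required.
Sec. 7-6. revenue $2,175,000 > $1,875,000; is a franchise of a national chain (not: is a worker-owned cooperative) → Annual Registration not required.

Annual Authorization, General Business Authorization, Regulatory Permit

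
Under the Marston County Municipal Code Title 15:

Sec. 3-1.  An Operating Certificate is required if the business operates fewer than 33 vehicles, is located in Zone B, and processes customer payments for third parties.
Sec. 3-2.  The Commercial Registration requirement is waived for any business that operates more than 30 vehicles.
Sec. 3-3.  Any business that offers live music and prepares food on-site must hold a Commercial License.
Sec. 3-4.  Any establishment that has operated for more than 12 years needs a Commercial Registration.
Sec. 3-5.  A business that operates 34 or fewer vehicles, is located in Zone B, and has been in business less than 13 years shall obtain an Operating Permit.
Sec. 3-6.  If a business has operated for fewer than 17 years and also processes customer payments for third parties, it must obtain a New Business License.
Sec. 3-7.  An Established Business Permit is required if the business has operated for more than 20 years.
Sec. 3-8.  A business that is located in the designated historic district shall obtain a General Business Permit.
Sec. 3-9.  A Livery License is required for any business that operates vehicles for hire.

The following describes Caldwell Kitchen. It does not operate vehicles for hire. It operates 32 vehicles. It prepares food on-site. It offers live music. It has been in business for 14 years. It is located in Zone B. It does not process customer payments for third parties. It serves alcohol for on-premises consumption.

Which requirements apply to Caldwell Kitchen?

Sec. 3-1. vehicles 32 < 33; is located in Zone B; does not process customer payments for third parties → Operating Certificate not required.
Sec. 3-2. vehicles 32 > 30 → exempt from Commercial Registration.
Sec. 3-3. offers live music; prepares food on-site → Commercial License required.
Sec. 3-4. years in business 14 > 12 → Commercial Registration required.
Sec. 3-5. vehicles 32 ≤ 34; is located in Zone B; years in business 14 ≥ 13 → Operating Permit not required.
Sec. 3-6. years in business 14 < 17; does not process customer payments for third parties → New Business License not required.
Sec. 3-7. years in business 14 ≤ 20 → Established Business Permit not required.
Sec. 3-8. is located in Zone B (not: is located in the designated historic district) → General Business Permit not required.
Sec. 3-9. does not operate vehicles for hire → Livery License not required.

Commercial License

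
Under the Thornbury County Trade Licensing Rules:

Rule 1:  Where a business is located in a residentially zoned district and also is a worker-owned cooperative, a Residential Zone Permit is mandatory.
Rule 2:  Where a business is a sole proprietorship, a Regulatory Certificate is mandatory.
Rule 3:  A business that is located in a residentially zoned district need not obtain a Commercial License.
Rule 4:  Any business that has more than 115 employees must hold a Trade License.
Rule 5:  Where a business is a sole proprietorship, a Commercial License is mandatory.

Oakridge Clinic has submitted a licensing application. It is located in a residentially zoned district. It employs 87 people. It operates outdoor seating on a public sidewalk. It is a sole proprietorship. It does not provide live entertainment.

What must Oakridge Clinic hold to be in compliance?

Regulatory Certificate

Rule 1: is located in a residentially zoned district; is a sole proprietorship (not: is a worker-owned cooperative) → Residential Zone Permit not required.
Rule 2: is a sole proprietorship → Regulatory Certificate required.
Rule 3: is located in a residentially zoned district → exempt from Commercial License.
Rule 4: employees 87 ≤ 115 → Trade License not required.
Rule 5: is a sole proprietorship → Commercial License required.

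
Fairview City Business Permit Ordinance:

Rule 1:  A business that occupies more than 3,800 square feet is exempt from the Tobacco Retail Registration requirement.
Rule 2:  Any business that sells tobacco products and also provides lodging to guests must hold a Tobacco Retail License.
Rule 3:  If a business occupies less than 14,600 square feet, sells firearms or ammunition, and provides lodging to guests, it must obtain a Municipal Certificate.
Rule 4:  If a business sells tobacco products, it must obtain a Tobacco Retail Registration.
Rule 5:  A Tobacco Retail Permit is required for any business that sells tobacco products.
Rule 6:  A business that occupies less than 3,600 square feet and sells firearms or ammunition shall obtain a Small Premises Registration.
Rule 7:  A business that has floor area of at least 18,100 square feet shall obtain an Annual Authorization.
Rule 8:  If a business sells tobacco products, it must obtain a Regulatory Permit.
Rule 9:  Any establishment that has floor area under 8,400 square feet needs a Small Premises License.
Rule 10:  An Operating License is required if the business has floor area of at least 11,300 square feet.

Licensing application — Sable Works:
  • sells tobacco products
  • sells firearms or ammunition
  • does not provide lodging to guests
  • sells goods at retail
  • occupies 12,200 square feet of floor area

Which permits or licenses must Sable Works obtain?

Operating License, Regulatory Permit, Tobacco Retail Permit

Rule 1: floor area 12,200 square feet > 3,800 square feet → exempt from Tobacco Retail Registration.
Rule 2: sells tobacco products; does not provide lodging to guests → Tobacco Retail License not required.
Rule 3: floor area 12,200 square feet < 14,600 square feet; sells firearms or ammunition; does not provide lodging to guests → Municipal Certificate not required.
Rule 4: sells tobacco products → Tobacco Retail Registration required.
Rule 5: sells tobacco products → Tobacco Retail Permit required.
Rule 6: floor area 12,200 square feet ≥ 3,600 square feet; sells firearms or ammunition → Small Premises Registration not required.
Rule 7: floor area 12,200 square feet < 18,100 square feet → Annual Authorization not required.
Rule 8: sells tobacco products → Regulatory Permit required.
Rule 9: floor area 12,200 square feet ≥ 8,400 square feet → Small Premises License not required.
Rule 10: floor area 12,200 square feet ≥ 11,300 square feet → Operating License required.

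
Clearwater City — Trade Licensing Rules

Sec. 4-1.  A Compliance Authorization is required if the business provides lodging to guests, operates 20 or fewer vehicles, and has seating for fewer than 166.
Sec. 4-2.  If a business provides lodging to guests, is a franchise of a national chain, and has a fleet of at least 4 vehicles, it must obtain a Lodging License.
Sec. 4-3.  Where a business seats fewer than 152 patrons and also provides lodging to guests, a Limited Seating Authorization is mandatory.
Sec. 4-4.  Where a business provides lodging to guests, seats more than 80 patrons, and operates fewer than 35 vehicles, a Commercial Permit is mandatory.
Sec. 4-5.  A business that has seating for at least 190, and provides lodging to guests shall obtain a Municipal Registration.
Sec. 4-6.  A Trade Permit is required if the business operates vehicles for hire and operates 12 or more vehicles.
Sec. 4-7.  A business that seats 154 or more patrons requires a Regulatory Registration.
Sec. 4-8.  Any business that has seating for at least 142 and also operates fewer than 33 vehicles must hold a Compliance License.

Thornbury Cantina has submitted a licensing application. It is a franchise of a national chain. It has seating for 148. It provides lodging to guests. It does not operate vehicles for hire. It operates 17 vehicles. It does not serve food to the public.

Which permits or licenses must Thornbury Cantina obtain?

Commercial Permit, Compliance Authorization, Compliance License, Limited Seating Authorization, Lodging License

Sec. 4-1. provides lodging to guests; vehicles 17 ≤ 20; seating 148 < 166 → Compliance Authorization required.
Sec. 4-2. provides lodging to guests; is a franchise of a national chain; vehicles 17 ≥ 4 → Lodging License required.
Sec. 4-3. seating 148 < 152; provides lodging to guests → Limited Seating Authorization required.
Sec. 4-4. provides lodging to guests; seating 148 > 80; vehicles 17 < 35 → Commercial Permit required.
Sec. 4-5. seating 148 < 190; provides lodging to guests → Municipal Registration not required.
Sec. 4-6. does not operate vehicles for hire; vehicles 17 ≥ 12 → Trade Permit not required.
Sec. 4-7. seating 148 < 154 → Regulatory Registration not required.
Sec. 4-8. seating 148 ≥ 142; vehicles 17 < 33 → Compliance License required.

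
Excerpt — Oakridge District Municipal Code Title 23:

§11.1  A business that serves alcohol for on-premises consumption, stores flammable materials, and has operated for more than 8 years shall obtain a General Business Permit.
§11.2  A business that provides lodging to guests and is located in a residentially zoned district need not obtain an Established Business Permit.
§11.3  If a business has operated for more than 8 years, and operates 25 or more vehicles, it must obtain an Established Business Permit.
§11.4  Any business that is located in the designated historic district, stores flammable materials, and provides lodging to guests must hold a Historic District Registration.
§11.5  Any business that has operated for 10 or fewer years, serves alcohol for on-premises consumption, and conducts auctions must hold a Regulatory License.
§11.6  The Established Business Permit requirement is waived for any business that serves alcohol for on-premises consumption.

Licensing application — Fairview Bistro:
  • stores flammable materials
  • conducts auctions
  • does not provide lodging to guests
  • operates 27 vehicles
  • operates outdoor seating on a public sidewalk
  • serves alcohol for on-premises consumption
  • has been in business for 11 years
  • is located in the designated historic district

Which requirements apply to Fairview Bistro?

General Business Permit

§11.1 serves alcohol for on-premises consumption; stores flammable materials; years in business 11 > 8 → General Business Permit required.
§11.2 does not provide lodging to guests; is located in the designated historic district (not: is located in a residentially zoned district) → Established Business Permit exemption does not apply.
§11.3 years in business 11 > 8; vehicles 27 ≥ 25 → Established Business Permit required.
§11.4 is located in the designated historic district; stores flammable materials; does not provide lodging to guests → Historic District Registration not required.
§11.5 years in business 11 > 10; serves alcohol for on-premises consumption; conducts auctions → Regulatory License not required.
§11.6 serves alcohol for on-premises consumption → exempt from Established Business Permit.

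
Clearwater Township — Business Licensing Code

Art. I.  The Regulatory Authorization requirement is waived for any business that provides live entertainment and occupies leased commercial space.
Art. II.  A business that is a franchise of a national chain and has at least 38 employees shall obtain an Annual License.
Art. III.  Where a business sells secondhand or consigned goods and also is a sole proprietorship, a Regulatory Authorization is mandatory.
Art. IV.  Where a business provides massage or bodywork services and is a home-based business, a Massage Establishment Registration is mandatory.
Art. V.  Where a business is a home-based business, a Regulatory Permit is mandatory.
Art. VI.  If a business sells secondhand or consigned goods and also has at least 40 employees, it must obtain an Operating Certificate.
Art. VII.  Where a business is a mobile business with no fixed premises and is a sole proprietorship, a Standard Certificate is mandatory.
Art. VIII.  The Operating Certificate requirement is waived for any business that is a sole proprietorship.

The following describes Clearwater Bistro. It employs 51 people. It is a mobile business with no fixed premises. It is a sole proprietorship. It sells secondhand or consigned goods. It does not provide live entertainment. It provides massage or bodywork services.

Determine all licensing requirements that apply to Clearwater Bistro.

Art. I. does not provide live entertainment; is a mobile business with no fixed premises (not: occupies leased commercial space) → Regulatory Authorization exemption does not apply.
Art. II. is a sole proprietorship (not: is a franchise of a national chain); employees 51 ≥ 38 → Annual License not required.
Art. III. sells secondhand or consigned goods; is a sole proprietorship → Regulatory Authorization required.
Art. IV. provides massage or bodywork services; is a mobile business with no fixed premises (not: is a home-based business) → Massage Establishment Registration not required.
Art. V. is a mobile business with no fixed premises (not: is a home-based business) → Regulatory Permit not required.
Art. VI. sells secondhand or consigned goods; employees 51 ≥ 40 → Operating Certificate required.
Art. VII. is a mobile business with no fixed premises; is a sole proprietorship → Standard Certificate required.
Art. VIII. is a sole proprietorship → exempt from Operating Certificate.

Regulatory Authorization, Standard Certificate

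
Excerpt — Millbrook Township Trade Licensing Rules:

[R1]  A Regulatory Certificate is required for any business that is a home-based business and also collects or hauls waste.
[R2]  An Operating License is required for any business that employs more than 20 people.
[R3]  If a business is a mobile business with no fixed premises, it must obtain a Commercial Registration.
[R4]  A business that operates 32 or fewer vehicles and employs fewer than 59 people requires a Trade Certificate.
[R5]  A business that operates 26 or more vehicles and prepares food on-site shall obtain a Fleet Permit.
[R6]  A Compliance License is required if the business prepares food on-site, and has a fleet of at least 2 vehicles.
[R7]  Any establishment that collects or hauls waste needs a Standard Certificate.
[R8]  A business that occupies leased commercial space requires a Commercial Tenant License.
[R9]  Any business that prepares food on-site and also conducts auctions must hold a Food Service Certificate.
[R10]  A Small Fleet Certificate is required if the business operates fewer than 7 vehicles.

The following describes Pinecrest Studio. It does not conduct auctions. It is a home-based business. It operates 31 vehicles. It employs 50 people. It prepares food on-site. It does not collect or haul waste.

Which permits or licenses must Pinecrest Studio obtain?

Compliance License, Fleet Permit, Operating License, Trade Certificate

[R1] is a home-based business; does not collect or haul waste → Regulatory Certificate not required.
[R2] employees 50 > 20 → Operating License required.
[R3] is a home-based business (not: is a mobile business with no fixed premises) → Commercial Registration not required.
[R4] vehicles 31 ≤ 32; employees 50 < 59 → Trade Certificate required.
[R5] vehicles 31 ≥ 26; prepares food on-site → Fleet Permit required.
[R6] prepares food on-site; vehicles 31 ≥ 2 → Compliance License required.
[R7] does not collect or haul waste → Standard Certificate not required.
[R8] is a home-based business (not: occupies leased commercial space) → Commercial Tenant License not required.
[R9] prepares food on-site; does not conduct auctions → Food Service Certificate not required.
[R10] vehicles 31 ≥ 7 → Small Fleet Certificate not required.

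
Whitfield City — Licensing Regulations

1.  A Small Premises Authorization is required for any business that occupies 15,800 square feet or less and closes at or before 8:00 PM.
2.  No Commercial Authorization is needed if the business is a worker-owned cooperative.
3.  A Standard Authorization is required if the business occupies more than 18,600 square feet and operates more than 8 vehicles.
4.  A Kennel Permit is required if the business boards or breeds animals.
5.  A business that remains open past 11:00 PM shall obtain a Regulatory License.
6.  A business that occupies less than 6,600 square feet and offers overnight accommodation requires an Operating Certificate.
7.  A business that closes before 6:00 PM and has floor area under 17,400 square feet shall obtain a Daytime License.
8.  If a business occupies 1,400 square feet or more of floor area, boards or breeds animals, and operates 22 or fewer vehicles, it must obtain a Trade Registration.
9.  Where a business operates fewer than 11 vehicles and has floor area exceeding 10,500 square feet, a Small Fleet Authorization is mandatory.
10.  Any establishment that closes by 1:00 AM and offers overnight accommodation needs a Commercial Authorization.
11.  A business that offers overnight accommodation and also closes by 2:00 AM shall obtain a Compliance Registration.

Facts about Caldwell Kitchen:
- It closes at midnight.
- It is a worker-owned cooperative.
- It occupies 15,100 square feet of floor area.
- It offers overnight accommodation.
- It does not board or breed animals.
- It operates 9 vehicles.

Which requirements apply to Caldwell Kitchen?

1. floor area 15,100 square feet ≤ 15,800 square feet; closes midnight, after 8:00 PM → Small Premises Authorization not required.
2. is a worker-owned cooperative → exempt from Commercial Authorization.
3. floor area 15,100 square feet ≤ 18,600 square feet; vehicles 9 > 8 → Standard Authorization not required.
4. does not board or breed animals → Kennel Permit not required.
5. closes midnight, after 11:00 PM → Regulatory License required.
6. floor area 15,100 square feet ≥ 6,600 square feet; offers overnight accommodation → Operating Certificate not required.
7. closes midnight, after 6:00 PM; floor area 15,100 square feet < 17,400 square feet → Daytime License not required.
8. floor area 15,100 square feet ≥ 1,400 square feet; does not board or breed animals; vehicles 9 ≤ 22 → Trade Registration not required.
9. vehicles 9 < 11; floor area 15,100 square feet > 10,500 square feet → Small Fleet Authorization required.
10. closes midnight, at/before 1:00 AM; offers overnight accommodation → Commercial Authorization required.
11. offers overnight accommodation; closes midnight, at/before 2:00 AM → Compliance Registration required.

Compliance Registration, Regulatory License, Small Fleet Authorization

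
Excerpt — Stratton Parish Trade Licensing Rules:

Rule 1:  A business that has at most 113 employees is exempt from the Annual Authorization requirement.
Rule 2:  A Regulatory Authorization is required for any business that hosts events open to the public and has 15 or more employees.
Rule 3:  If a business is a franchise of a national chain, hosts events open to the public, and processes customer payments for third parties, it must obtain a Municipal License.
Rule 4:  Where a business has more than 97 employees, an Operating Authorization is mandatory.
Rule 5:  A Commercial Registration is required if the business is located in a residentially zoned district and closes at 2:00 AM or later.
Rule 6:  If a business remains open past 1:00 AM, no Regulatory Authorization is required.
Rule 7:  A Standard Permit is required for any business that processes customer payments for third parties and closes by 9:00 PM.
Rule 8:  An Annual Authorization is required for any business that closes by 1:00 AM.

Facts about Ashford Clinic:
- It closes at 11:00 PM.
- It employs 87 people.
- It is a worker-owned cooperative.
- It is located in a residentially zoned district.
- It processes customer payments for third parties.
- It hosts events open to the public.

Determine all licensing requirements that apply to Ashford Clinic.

Rule 1: employees 87 ≤ 113 → exempt from Annual Authorization.
Rule 2: hosts events open to the public; employees 87 ≥ 15 → Regulatory Authorization required.
Rule 3: is a worker-owned cooperative (not: is a franchise of a national chain); hosts events open to the public; processes customer payments for third parties → Municipal License not required.
Rule 4: employees 87 ≤ 97 → Operating Authorization not required.
Rule 5: is located in a residentially zoned district; closes 11:00 PM, at/before 2:00 AM → Commercial Registration not required.
Rule 6: closes 11:00 PM, at/before 1:00 AM → Regulatory Authorization exemption does not apply.
Rule 7: processes customer payments for third parties; closes 11:00 PM, after 9:00 PM → Standard Permit not required.
Rule 8: closes 11:00 PM, at/before 1:00 AM → Annual Authorization required.

Regulatory Authorization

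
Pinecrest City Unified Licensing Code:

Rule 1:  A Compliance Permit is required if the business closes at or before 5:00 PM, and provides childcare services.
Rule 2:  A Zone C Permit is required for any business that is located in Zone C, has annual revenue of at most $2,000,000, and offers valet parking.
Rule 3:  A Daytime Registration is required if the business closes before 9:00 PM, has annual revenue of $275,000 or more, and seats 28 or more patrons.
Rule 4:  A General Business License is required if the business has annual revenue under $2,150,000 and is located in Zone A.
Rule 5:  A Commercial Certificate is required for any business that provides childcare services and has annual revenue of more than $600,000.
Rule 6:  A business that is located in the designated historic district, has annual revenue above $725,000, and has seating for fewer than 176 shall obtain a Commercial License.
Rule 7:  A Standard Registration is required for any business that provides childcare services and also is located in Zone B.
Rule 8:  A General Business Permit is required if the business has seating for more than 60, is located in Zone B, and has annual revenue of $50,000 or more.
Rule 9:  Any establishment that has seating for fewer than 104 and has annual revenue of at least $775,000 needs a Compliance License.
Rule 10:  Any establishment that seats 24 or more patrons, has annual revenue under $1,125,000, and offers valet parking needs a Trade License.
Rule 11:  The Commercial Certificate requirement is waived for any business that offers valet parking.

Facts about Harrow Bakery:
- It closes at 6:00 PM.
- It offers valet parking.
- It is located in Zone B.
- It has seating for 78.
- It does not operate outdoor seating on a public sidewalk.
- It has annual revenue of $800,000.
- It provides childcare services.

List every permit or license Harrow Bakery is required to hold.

Rule 1: closes 6:00 PM, after 5:00 PM; provides childcare services → Compliance Permit not required.
Rule 2: is located in Zone B (not: is located in Zone C); revenue $800,000 ≤ $2,000,000; offers valet parking → Zone C Permit not required.
Rule 3: closes 6:00 PM, at/before 9:00 PM; revenue $800,000 ≥ $275,000; seating 78 ≥ 28 → Daytime Registration required.
Rule 4: revenue $800,000 < $2,150,000; is located in Zone B (not: is located in Zone A) → General Business License not required.
Rule 5: provides childcare services; revenue $800,000 > $600,000 → Commercial Certificate required.
Rule 6: is located in Zone B (not: is located in the designated historic district); revenue $800,000 > $725,000; seating 78 < 176 → Commercial License not required.
Rule 7: provides childcare services; is located in Zone B → Standard Registration required.
Rule 8: seating 78 > 60; is located in Zone B; revenue $800,000 ≥ $50,000 → General Business Permit required.
Rule 9: seating 78 < 104; revenue $800,000 ≥ $775,000 → Compliance License required.
Rule 10: seating 78 ≥ 24; revenue $800,000 < $1,125,000; offers valet parking → Trade License required.
Rule 11: offers valet parking → exempt from Commercial Certificate.

Compliance License, Daytime Registration, General Business Permit, Standard Registration, Trade License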